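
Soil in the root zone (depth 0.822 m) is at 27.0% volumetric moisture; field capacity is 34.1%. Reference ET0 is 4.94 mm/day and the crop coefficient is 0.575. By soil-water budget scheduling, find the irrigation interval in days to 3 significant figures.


Approach: apply soil-water budget scheduling, SMD = (FC-theta)/100*depth*1000; ETc = ET0*Kc; interval = SMD/ETc.
Step 1 — soil moisture deficit:
  SMD = (34.1 - 27.0)/100 * 0.822 * 1000 = 58.362 mm
Step 2 — daily crop ET (ETc = ET0*Kc):
  ETc = 4.94 * 0.575 = 2.8405 mm/day
Step 3 — irrigation interval (SMD/ETc):
  interval = 58.362 / 2.8405 = 20.5 days
Therefore the irrigation interval = 20.5 days.


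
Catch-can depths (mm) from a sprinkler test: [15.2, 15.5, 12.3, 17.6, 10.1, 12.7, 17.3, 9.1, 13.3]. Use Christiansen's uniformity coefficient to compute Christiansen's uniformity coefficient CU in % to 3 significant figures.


Approach: apply Christiansen's uniformity coefficient, CU = (1 - mean_abs_deviation/mean)*100.
mean = 13.678 mm
mean |d_i - mean| = 2.4198 mm
CU = (1 - 2.4198/13.678)*100 = 82.3 %
Therefore Christiansen's uniformity coefficient CU = 82.3 %.


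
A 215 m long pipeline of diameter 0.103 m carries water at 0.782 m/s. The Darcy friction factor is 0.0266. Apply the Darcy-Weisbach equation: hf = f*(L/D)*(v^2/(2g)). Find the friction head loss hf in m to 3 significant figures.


hf = 0.0266 * (215/0.103) * (0.782^2 / (2*9.81))
hf = 1.73 m
Therefore the friction head loss hf = 1.73 m.


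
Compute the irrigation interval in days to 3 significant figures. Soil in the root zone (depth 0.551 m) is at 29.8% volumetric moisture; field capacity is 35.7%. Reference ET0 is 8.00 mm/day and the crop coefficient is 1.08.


Approach: apply soil-water budget scheduling, SMD = (FC-theta)/100*depth*1000; ETc = ET0*Kc; interval = SMD/ETc.
Step 1 — soil moisture deficit:
  SMD = (35.7 - 29.8)/100 * 0.551 * 1000 = 32.509 mm
Step 2 — daily crop ET (ETc = ET0*Kc):
  ETc = 8.00 * 1.08 = 8.6400 mm/day
Step 3 — irrigation interval (SMD/ETc):
  interval = 32.509 / 8.6400 = 3.76 days
Therefore the irrigation interval = 3.76 days.


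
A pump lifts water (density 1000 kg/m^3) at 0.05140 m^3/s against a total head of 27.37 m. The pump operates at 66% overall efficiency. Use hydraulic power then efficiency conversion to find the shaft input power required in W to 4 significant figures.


Approach: apply hydraulic power then efficiency conversion, P = rho*g*Q*H; P_in = P/eta.
Step 1 — hydraulic power (P = rho*g*Q*H):
  P = 1000 * 9.81 * 0.05140 * 27.37 = 13800.9 W
Step 2 — input power: P_in = P/eta = 13800.9 / 0.66 = 20910 W
Therefore the shaft input power required = 20910 W.


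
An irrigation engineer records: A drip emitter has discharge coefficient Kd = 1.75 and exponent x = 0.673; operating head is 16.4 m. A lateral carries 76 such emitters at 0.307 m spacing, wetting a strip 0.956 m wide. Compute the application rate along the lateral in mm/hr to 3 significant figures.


Approach: apply the emitter equation with a lateral mass balance, q = Kd*h^x; Q = n*q; rate = Q/(n*spacing*width).
Step 1 — single emitter flow (q = Kd*h^x):
  q = 1.75 * 16.4^0.673 = 11.498 L/hr
Step 2 — total lateral flow: Q = 76 * 11.498 = 873.86 L/hr
Step 3 — wetted area: A = 76 * 0.307 * 0.956 = 22.305 m^2
Step 4 — application rate: Q/A = 873.86/22.305 = 39.2 mm/hr
Therefore the application rate along the lateral = 39.2 mm/hr.


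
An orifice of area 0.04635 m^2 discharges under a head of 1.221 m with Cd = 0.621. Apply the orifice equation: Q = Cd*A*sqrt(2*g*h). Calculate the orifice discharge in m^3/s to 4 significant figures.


Q = 0.621 * 0.04635 * sqrt(2*9.81*1.221) = 0.1409 m^3/s
Therefore the orifice discharge = 0.1409 m^3/s.


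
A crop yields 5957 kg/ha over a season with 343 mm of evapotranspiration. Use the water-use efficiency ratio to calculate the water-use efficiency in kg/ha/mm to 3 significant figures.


Approach: apply the water-use efficiency ratio, WUE = yield/ET.
WUE = 5957 / 343 = 17.4 kg/ha/mm
Therefore the water-use efficiency = 17.4 kg/ha/mm.


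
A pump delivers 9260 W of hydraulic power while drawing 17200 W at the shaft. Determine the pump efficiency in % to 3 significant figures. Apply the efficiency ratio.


Approach: apply the efficiency ratio, eta = (P_out/P_in)*100.
eta = (9260 / 17200) * 100 = 53.8 %
Therefore the pump efficiency = 53.8 %.


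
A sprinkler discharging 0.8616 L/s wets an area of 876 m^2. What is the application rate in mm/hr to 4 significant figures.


Approach: apply the application rate relation, rate = (Q/A)*3600.
rate = (0.8616 / 876) * 3600 = 3.541 mm/hr
Therefore the application rate = 3.541 mm/hr.


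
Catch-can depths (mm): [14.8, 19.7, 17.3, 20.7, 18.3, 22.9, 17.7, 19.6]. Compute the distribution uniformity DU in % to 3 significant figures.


Approach: apply the low-quarter distribution uniformity, DU = (mean of lowest quarter of readings / overall mean)*100.
sorted lowest 2 of 8: [14.8, 17.3] -> mean = 16.050 mm
overall mean = 18.875 mm
DU = (16.050/18.875)*100 = 85.0 %
Therefore the distribution uniformity DU = 85.0 %.


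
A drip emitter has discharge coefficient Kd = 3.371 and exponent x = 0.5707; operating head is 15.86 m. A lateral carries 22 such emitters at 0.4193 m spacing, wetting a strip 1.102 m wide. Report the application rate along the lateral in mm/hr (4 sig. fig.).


Approach: apply the emitter equation with a lateral mass balance, q = Kd*h^x; Q = n*q; rate = Q/(n*spacing*width).
Step 1 — single emitter flow (q = Kd*h^x):
  q = 3.371 * 15.86^0.5707 = 16.3219 L/hr
Step 2 — total lateral flow: Q = 22 * 16.3219 = 359.083 L/hr
Step 3 — wetted area: A = 22 * 0.4193 * 1.102 = 10.1655 m^2
Step 4 — application rate: Q/A = 359.083/10.1655 = 35.32 mm/hr
Therefore the application rate along the lateral = 35.32 mm/hr.


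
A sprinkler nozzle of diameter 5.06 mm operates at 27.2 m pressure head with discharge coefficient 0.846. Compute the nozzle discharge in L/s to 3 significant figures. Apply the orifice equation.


Approach: apply the orifice equation, Q = Cd*A*sqrt(2*g*h), A = pi*(d/2)^2.
A = pi*(5.06e-3/2)^2 = 2.0109e-05 m^2
Q = 0.846 * 2.0109e-05 * sqrt(2*9.81*27.2) * 1000 = 0.393 L/s
Therefore the nozzle discharge = 0.393 L/s.


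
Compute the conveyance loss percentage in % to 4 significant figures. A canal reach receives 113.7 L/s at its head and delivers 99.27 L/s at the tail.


Approach: apply the conveyance loss ratio, loss% = ((Q_head - Q_tail)/Q_head)*100.
loss = ((113.7 - 99.27)/113.7)*100 = 12.69 %
Therefore the conveyance loss percentage = 12.69 %.


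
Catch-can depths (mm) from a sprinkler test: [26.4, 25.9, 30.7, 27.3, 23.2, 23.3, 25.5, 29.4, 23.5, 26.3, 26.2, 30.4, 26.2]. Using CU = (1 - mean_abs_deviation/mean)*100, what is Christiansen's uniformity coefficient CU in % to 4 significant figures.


mean = 26.4846 mm
mean |d_i - mean| = 1.82485 mm
CU = (1 - 1.82485/26.4846)*100 = 93.11 %
Therefore Christiansen's uniformity coefficient CU = 93.11 %.


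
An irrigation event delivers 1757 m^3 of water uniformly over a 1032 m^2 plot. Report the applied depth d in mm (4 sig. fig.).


Approach: apply depth from volume over area, d = (V/A)*1000.
d = (1757 / 1032) * 1000 = 1703 mm
Therefore the applied depth d = 1703 mm.


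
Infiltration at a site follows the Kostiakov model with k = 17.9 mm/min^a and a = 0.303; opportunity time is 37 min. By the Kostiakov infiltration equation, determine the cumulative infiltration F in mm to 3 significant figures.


Approach: apply the Kostiakov infiltration equation, F = k*t^a.
F = 17.9 * 37^0.303 = 53.5 mm
Therefore the cumulative infiltration F = 53.5 mm.


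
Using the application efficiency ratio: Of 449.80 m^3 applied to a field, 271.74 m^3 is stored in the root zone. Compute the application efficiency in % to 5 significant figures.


Approach: apply the application efficiency ratio, Ea = (stored/applied)*100.
Ea = (271.74/449.80)*100 = 60.414 %
Therefore the application efficiency = 60.414 %.


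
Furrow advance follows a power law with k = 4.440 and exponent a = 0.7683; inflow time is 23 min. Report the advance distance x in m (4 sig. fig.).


Approach: apply the power-law advance function, x = k*t^a.
x = 4.440 * 23^0.7683 = 49.39 m
Therefore the advance distance x = 49.39 m.


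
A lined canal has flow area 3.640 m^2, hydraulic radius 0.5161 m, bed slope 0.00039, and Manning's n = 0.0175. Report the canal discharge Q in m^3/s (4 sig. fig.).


Approach: apply Manning's equation, Q = (1/n)*A*R^(2/3)*S^(1/2).
Q = (1/0.0175) * 3.640 * 0.5161^(2/3) * 0.00039^(1/2) = 2.643 m^3/s
Therefore the canal discharge Q = 2.643 m^3/s.


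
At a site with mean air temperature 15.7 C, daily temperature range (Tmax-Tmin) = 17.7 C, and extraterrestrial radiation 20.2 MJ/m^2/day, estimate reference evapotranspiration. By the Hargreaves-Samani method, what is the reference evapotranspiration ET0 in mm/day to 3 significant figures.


Approach: apply the Hargreaves-Samani method, ET0 = 0.0023*(Tmean+17.8)*sqrt(Tmax-Tmin)*0.408*Ra.
ET0 = 0.0023*(15.7+17.8)*sqrt(17.7)*0.408*20.2 = 2.67 mm/day
Therefore the reference evapotranspiration ET0 = 2.67 mm/day.


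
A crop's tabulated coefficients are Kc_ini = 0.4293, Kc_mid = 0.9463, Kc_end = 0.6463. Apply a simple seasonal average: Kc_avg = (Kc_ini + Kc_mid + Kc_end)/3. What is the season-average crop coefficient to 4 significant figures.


Kc_avg = (0.4293 + 0.9463 + 0.6463)/3 = 0.6740
Therefore the season-average crop coefficient = 0.6740.


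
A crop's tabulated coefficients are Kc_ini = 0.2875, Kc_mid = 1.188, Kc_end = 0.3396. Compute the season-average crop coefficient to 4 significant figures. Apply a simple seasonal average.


Approach: apply a simple seasonal average, Kc_avg = (Kc_ini + Kc_mid + Kc_end)/3.
Kc_avg = (0.2875 + 1.188 + 0.3396)/3 = 0.6050
Therefore the season-average crop coefficient = 0.6050.


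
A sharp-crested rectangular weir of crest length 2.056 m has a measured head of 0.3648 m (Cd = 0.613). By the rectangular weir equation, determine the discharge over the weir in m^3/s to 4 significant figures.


Approach: apply the rectangular weir equation, Q = (2/3)*Cd*L*sqrt(2g)*H^1.5.
Q = (2/3)*0.613*2.056*sqrt(2*9.81)*0.3648^1.5 = 0.8200 m^3/s
Therefore the discharge over the weir = 0.8200 m^3/s.


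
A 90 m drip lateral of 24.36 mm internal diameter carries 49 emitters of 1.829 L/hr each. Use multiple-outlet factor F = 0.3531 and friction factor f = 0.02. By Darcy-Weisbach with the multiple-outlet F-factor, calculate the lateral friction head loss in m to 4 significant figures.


Approach: apply Darcy-Weisbach with the multiple-outlet F-factor, Q = n*q/(3600*1000) m^3/s; v = Q/A; hf = F*f*(L/D)*(v^2/(2g)).
Q = 49*1.829/(3600*1000) = 2.48947e-05 m^3/s
A = pi*(24.36e-3/2)^2 = 4.66063e-04 m^2, so v = Q/A = 0.0534150 m/s
hf = 0.3531*0.02*(90/0.02436)*(0.0534150^2/(2*9.81)) = 0.003794 m
Therefore the lateral friction head loss = 0.003794 m.


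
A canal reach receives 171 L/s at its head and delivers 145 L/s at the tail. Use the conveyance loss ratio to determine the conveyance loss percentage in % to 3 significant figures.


Approach: apply the conveyance loss ratio, loss% = ((Q_head - Q_tail)/Q_head)*100.
loss = ((171 - 145)/171)*100 = 15.2 %
Therefore the conveyance loss percentage = 15.2 %.


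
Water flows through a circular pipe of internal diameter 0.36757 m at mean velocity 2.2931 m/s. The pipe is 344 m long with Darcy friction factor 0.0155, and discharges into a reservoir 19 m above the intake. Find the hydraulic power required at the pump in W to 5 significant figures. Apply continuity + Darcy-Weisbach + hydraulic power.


Approach: apply continuity + Darcy-Weisbach + hydraulic power, Q = A*v; hf = f*(L/D)*(v^2/(2g)); H = static + hf; P = rho*g*Q*H.
Step 1 — flow rate (continuity, Q = A*v):
  A = pi*(0.36757/2)^2 = 0.1061133 m^2
  Q = 0.1061133 * 2.2931 = 0.2433285 m^3/s
Step 2 — friction head loss (Darcy-Weisbach):
  hf = 0.0155 * (344/0.36757) * (2.2931^2 / (2*9.81))
  hf = 3.887739 m
Step 3 — total head: H = 19 + 3.887739 = 22.88774 m
Step 4 — hydraulic power (P = rho*g*Q*H):
  P = 1000 * 9.81 * 0.2433285 * 22.88774 = 54634 W
Therefore the hydraulic power required at the pump = 54634 W.


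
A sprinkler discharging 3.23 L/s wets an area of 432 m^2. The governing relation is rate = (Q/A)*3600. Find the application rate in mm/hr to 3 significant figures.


rate = (3.23 / 432) * 3600 = 26.9 mm/hr
Therefore the application rate = 26.9 mm/hr.


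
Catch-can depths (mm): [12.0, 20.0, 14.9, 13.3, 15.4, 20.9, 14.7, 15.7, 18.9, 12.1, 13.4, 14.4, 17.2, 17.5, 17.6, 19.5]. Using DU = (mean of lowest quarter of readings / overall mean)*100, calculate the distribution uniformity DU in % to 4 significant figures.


sorted lowest 4 of 16: [12.0, 12.1, 13.3, 13.4] -> mean = 12.7000 mm
overall mean = 16.0938 mm
DU = (12.7000/16.0938)*100 = 78.91 %
Therefore the distribution uniformity DU = 78.91 %.


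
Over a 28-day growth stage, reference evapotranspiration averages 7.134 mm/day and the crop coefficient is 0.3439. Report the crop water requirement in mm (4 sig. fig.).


Approach: apply the crop water requirement relation, CWR = ET0 * Kc * days.
CWR = 7.134 * 0.3439 * 28 = 68.69 mm
Therefore the crop water requirement = 68.69 mm.


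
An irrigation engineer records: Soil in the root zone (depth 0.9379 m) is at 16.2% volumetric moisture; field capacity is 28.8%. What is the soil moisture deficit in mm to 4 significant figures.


Approach: apply the soil moisture deficit relation, SMD = (FC - theta)/100 * depth * 1000.
SMD = (28.8 - 16.2)/100 * 0.9379 * 1000 = 118.2 mm
Therefore the soil moisture deficit = 118.2 mm.


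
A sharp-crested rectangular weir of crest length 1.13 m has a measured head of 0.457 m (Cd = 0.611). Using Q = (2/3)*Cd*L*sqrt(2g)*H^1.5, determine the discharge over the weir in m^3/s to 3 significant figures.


Q = (2/3)*0.611*1.13*sqrt(2*9.81)*0.457^1.5 = 0.630 m^3/s
Therefore the discharge over the weir = 0.630 m^3/s.


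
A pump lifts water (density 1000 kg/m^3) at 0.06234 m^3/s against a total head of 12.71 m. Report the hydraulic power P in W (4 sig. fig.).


Approach: apply the hydraulic power relation, P = rho*g*Q*H.
P = 1000 * 9.81 * 0.06234 * 12.71 = 7773 W
Therefore the hydraulic power P = 7773 W.


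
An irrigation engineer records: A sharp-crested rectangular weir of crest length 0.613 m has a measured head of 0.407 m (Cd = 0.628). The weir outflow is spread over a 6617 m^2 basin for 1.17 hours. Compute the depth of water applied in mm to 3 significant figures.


Approach: apply the rectangular weir equation with a volume-to-depth conversion, Q = (2/3)*Cd*L*sqrt(2g)*H^1.5; d = Q*t/A * 1000.
Step 1 — weir discharge:
  Q = (2/3)*0.628*0.613*sqrt(2*9.81)*0.407^1.5 = 0.29517 m^3/s
Step 2 — volume: V = 0.29517 * 1.17*3600 = 1243.2 m^3
Step 3 — depth: d = V/A * 1000 = 1243.2/6617 * 1000 = 188 mm
Therefore the depth of water applied = 188 mm.


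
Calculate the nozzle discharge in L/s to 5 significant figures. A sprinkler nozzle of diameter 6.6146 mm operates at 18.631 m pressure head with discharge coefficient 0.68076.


Approach: apply the orifice equation, Q = Cd*A*sqrt(2*g*h), A = pi*(d/2)^2.
A = pi*(6.6146e-3/2)^2 = 3.436347e-05 m^2
Q = 0.68076 * 3.436347e-05 * sqrt(2*9.81*18.631) * 1000 = 0.44726 L/s
Therefore the nozzle discharge = 0.44726 L/s.


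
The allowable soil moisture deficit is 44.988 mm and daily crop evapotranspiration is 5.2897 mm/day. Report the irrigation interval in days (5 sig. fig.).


Approach: apply the irrigation interval relation, interval = SMD / ETc.
interval = 44.988 / 5.2897 = 8.5048 days
Therefore the irrigation interval = 8.5048 days.


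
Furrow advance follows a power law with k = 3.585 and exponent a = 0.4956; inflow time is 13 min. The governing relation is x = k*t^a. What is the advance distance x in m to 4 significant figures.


x = 3.585 * 13^0.4956 = 12.78 m
Therefore the advance distance x = 12.78 m.


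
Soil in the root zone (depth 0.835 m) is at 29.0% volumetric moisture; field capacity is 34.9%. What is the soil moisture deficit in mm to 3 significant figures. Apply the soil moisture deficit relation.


Approach: apply the soil moisture deficit relation, SMD = (FC - theta)/100 * depth * 1000.
SMD = (34.9 - 29.0)/100 * 0.835 * 1000 = 49.3 mm
Therefore the soil moisture deficit = 49.3 mm.


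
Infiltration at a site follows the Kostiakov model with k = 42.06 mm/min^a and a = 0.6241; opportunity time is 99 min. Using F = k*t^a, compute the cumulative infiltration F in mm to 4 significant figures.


F = 42.06 * 99^0.6241 = 740.2 mm
Therefore the cumulative infiltration F = 740.2 mm.


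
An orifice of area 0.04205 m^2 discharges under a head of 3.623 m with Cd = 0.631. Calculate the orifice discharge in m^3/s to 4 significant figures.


Approach: apply the orifice equation, Q = Cd*A*sqrt(2*g*h).
Q = 0.631 * 0.04205 * sqrt(2*9.81*3.623) = 0.2237 m^3/s
Therefore the orifice discharge = 0.2237 m^3/s.


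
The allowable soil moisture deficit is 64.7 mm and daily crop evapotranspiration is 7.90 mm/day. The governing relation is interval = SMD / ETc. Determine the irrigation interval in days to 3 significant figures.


interval = 64.7 / 7.90 = 8.19 days
Therefore the irrigation interval = 8.19 days.


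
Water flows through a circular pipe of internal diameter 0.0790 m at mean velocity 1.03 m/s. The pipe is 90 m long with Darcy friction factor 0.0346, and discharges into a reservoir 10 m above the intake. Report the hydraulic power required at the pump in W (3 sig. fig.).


Approach: apply continuity + Darcy-Weisbach + hydraulic power, Q = A*v; hf = f*(L/D)*(v^2/(2g)); H = static + hf; P = rho*g*Q*H.
Step 1 — flow rate (continuity, Q = A*v):
  A = pi*(0.0790/2)^2 = 0.0049017 m^2
  Q = 0.0049017 * 1.03 = 0.0050487 m^3/s
Step 2 — friction head loss (Darcy-Weisbach):
  hf = 0.0346 * (90/0.0790) * (1.03^2 / (2*9.81))
  hf = 2.1314 m
Step 3 — total head: H = 10 + 2.1314 = 12.131 m
Step 4 — hydraulic power (P = rho*g*Q*H):
  P = 1000 * 9.81 * 0.0050487 * 12.131 = 601 W
Therefore the hydraulic power required at the pump = 601 W.


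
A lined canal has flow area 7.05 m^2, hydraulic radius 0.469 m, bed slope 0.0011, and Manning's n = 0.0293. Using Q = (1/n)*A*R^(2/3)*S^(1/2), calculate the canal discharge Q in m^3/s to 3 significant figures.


Q = (1/0.0293) * 7.05 * 0.469^(2/3) * 0.0011^(1/2) = 4.82 m^3/s
Therefore the canal discharge Q = 4.82 m^3/s.


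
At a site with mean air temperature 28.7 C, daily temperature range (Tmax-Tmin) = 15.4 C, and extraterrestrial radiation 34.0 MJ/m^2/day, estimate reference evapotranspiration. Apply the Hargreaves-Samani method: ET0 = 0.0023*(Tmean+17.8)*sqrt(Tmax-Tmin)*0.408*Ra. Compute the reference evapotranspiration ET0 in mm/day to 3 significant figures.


ET0 = 0.0023*(28.7+17.8)*sqrt(15.4)*0.408*34.0 = 5.82 mm/day
Therefore the reference evapotranspiration ET0 = 5.82 mm/day.


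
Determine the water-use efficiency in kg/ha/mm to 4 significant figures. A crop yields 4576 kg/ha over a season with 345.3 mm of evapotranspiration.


Approach: apply the water-use efficiency ratio, WUE = yield/ET.
WUE = 4576 / 345.3 = 13.25 kg/ha/mm
Therefore the water-use efficiency = 13.25 kg/ha/mm.


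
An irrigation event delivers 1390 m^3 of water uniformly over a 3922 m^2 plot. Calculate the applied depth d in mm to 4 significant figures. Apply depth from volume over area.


Approach: apply depth from volume over area, d = (V/A)*1000.
d = (1390 / 3922) * 1000 = 354.4 mm
Therefore the applied depth d = 354.4 mm.


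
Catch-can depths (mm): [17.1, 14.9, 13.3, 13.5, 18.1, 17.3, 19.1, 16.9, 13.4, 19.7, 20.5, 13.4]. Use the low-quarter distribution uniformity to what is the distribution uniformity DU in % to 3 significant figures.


Approach: apply the low-quarter distribution uniformity, DU = (mean of lowest quarter of readings / overall mean)*100.
sorted lowest 3 of 12: [13.3, 13.4, 13.4] -> mean = 13.367 mm
overall mean = 16.433 mm
DU = (13.367/16.433)*100 = 81.3 %
Therefore the distribution uniformity DU = 81.3 %.


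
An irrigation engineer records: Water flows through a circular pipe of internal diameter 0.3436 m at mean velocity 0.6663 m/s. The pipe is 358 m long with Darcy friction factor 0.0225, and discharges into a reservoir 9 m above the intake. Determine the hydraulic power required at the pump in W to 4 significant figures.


Approach: apply continuity + Darcy-Weisbach + hydraulic power, Q = A*v; hf = f*(L/D)*(v^2/(2g)); H = static + hf; P = rho*g*Q*H.
Step 1 — flow rate (continuity, Q = A*v):
  A = pi*(0.3436/2)^2 = 0.0927249 m^2
  Q = 0.0927249 * 0.6663 = 0.0617826 m^3/s
Step 2 — friction head loss (Darcy-Weisbach):
  hf = 0.0225 * (358/0.3436) * (0.6663^2 / (2*9.81))
  hf = 0.530460 m
Step 3 — total head: H = 9 + 0.530460 = 9.53046 m
Step 4 — hydraulic power (P = rho*g*Q*H):
  P = 1000 * 9.81 * 0.0617826 * 9.53046 = 5776 W
Therefore the hydraulic power required at the pump = 5776 W.


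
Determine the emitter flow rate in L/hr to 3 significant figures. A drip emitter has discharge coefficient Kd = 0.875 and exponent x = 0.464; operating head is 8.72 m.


Approach: apply the emitter characteristic equation, q = Kd * h^x.
q = 0.875 * 8.72^0.464 = 2.39 L/hr
Therefore the emitter flow rate = 2.39 L/hr.


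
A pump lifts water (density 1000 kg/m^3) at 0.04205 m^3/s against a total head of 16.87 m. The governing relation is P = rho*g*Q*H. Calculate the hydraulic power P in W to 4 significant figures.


P = 1000 * 9.81 * 0.04205 * 16.87 = 6959 W
Therefore the hydraulic power P = 6959 W.


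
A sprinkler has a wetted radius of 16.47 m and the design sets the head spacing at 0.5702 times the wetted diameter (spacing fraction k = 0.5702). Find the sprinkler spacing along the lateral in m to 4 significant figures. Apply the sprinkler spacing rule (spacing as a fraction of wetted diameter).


Approach: apply the sprinkler spacing rule (spacing as a fraction of wetted diameter), S = k*(2*R).
S = 0.5702 * (2 * 16.47) = 18.78 m
Therefore the sprinkler spacing along the lateral = 18.78 m.


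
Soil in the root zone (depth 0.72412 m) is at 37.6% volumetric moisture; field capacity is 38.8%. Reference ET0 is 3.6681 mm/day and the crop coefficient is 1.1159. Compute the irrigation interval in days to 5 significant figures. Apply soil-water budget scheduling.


Approach: apply soil-water budget scheduling, SMD = (FC-theta)/100*depth*1000; ETc = ET0*Kc; interval = SMD/ETc.
Step 1 — soil moisture deficit:
  SMD = (38.8 - 37.6)/100 * 0.72412 * 1000 = 8.689440 mm
Step 2 — daily crop ET (ETc = ET0*Kc):
  ETc = 3.6681 * 1.1159 = 4.093233 mm/day
Step 3 — irrigation interval (SMD/ETc):
  interval = 8.689440 / 4.093233 = 2.1229 days
Therefore the irrigation interval = 2.1229 days.


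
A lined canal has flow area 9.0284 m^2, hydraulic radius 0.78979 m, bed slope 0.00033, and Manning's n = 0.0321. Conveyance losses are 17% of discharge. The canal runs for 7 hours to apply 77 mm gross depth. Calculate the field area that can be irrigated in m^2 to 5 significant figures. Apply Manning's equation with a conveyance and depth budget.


Approach: apply Manning's equation with a conveyance and depth budget, Q = (1/n)*A*R^(2/3)*S^(1/2); Q_field = Q*(1-loss); Area = Q_field*t/(d/1000).
Step 1 — canal discharge (Manning's equation):
  Q = (1/0.0321) * 9.0284 * 0.78979^(2/3) * 0.00033^(1/2) = 4.365532 m^3/s
Step 2 — delivered flow: Q_field = 4.365532*(1 - 17/100) = 3.623391 m^3/s
Step 3 — volume delivered: V = 3.623391 * 7*3600 = 91309.46 m^3
Step 4 — area served: A = V / (depth/1000) = 91309.46 / 0.077 = 1185800 m^2
Therefore the field area that can be irrigated = 1185800 m^2.


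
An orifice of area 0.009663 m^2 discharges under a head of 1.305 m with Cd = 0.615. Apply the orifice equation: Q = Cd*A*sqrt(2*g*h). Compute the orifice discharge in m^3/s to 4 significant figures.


Q = 0.615 * 0.009663 * sqrt(2*9.81*1.305) = 0.03007 m^3/s
Therefore the orifice discharge = 0.03007 m^3/s.


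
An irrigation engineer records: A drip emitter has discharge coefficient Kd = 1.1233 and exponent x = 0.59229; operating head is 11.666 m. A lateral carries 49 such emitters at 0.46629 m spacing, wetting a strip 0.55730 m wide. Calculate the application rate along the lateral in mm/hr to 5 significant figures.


Approach: apply the emitter equation with a lateral mass balance, q = Kd*h^x; Q = n*q; rate = Q/(n*spacing*width).
Step 1 — single emitter flow (q = Kd*h^x):
  q = 1.1233 * 11.666^0.59229 = 4.813079 L/hr
Step 2 — total lateral flow: Q = 49 * 4.813079 = 235.8409 L/hr
Step 3 — wetted area: A = 49 * 0.46629 * 0.55730 = 12.73331 m^2
Step 4 — application rate: Q/A = 235.8409/12.73331 = 18.522 mm/hr
Therefore the application rate along the lateral = 18.522 mm/hr.


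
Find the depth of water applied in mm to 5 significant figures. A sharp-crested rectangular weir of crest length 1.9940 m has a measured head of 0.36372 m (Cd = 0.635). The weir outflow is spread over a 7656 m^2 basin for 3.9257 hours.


Approach: apply the rectangular weir equation with a volume-to-depth conversion, Q = (2/3)*Cd*L*sqrt(2g)*H^1.5; d = Q*t/A * 1000.
Step 1 — weir discharge:
  Q = (2/3)*0.635*1.9940*sqrt(2*9.81)*0.36372^1.5 = 0.8201776 m^3/s
Step 2 — volume: V = 0.8201776 * 3.9257*3600 = 11591.18 m^3
Step 3 — depth: d = V/A * 1000 = 11591.18/7656 * 1000 = 1514.0 mm
Therefore the depth of water applied = 1514.0 mm.


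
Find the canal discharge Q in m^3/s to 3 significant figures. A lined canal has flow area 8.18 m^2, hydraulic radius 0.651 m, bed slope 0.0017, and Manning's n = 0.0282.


Approach: apply Manning's equation, Q = (1/n)*A*R^(2/3)*S^(1/2).
Q = (1/0.0282) * 8.18 * 0.651^(2/3) * 0.0017^(1/2) = 8.98 m^3/s
Therefore the canal discharge Q = 8.98 m^3/s.


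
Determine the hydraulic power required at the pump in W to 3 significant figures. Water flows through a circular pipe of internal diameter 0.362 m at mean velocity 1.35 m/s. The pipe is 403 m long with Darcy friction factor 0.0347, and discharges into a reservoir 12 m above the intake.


Approach: apply continuity + Darcy-Weisbach + hydraulic power, Q = A*v; hf = f*(L/D)*(v^2/(2g)); H = static + hf; P = rho*g*Q*H.
Step 1 — flow rate (continuity, Q = A*v):
  A = pi*(0.362/2)^2 = 0.10292 m^2
  Q = 0.10292 * 1.35 = 0.13894 m^3/s
Step 2 — friction head loss (Darcy-Weisbach):
  hf = 0.0347 * (403/0.362) * (1.35^2 / (2*9.81))
  hf = 3.5883 m
Step 3 — total head: H = 12 + 3.5883 = 15.588 m
Step 4 — hydraulic power (P = rho*g*Q*H):
  P = 1000 * 9.81 * 0.13894 * 15.588 = 21200 W
Therefore the hydraulic power required at the pump = 21200 W.


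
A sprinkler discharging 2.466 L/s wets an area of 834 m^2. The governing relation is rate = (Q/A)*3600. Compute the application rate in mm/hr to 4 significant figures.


rate = (2.466 / 834) * 3600 = 10.64 mm/hr
Therefore the application rate = 10.64 mm/hr.


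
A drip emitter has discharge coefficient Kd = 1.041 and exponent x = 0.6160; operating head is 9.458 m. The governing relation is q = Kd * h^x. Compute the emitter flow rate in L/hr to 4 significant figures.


q = 1.041 * 9.458^0.6160 = 4.155 L/hr
Therefore the emitter flow rate = 4.155 L/hr.


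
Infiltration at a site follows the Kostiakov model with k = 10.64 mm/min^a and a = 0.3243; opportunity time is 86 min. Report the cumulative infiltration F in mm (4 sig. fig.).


Approach: apply the Kostiakov infiltration equation, F = k*t^a.
F = 10.64 * 86^0.3243 = 45.11 mm
Therefore the cumulative infiltration F = 45.11 mm.


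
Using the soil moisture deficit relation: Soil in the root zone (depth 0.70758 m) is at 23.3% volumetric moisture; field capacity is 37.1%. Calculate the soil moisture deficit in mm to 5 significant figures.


Approach: apply the soil moisture deficit relation, SMD = (FC - theta)/100 * depth * 1000.
SMD = (37.1 - 23.3)/100 * 0.70758 * 1000 = 97.646 mm
Therefore the soil moisture deficit = 97.646 mm.


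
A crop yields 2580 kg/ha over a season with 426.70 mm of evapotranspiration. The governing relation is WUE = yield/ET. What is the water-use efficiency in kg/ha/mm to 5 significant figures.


WUE = 2580 / 426.70 = 6.0464 kg/ha/mm
Therefore the water-use efficiency = 6.0464 kg/ha/mm.


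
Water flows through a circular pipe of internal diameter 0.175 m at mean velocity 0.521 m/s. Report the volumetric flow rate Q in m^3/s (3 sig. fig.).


Approach: apply the continuity equation for pipe flow, Q = A * v with A = pi*(D/2)^2.
A = pi*(0.175/2)^2 = 0.024053 m^2
Q = 0.024053 * 0.521 = 0.0125 m^3/s
Therefore the volumetric flow rate Q = 0.0125 m^3/s.


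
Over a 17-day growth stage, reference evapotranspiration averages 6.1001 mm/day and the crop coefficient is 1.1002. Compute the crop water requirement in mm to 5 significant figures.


Approach: apply the crop water requirement relation, CWR = ET0 * Kc * days.
CWR = 6.1001 * 1.1002 * 17 = 114.09 mm
Therefore the crop water requirement = 114.09 mm.


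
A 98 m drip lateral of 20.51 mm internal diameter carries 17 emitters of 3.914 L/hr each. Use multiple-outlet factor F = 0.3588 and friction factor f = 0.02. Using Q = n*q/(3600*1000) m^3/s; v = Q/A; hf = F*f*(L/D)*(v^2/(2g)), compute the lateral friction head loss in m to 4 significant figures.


Q = 17*3.914/(3600*1000) = 1.84828e-05 m^3/s
A = pi*(20.51e-3/2)^2 = 3.30386e-04 m^2, so v = Q/A = 0.0559430 m/s
hf = 0.3588*0.02*(98/0.02051)*(0.0559430^2/(2*9.81)) = 0.005469 m
Therefore the lateral friction head loss = 0.005469 m.


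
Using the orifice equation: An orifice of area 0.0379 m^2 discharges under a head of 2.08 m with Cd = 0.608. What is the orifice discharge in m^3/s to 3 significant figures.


Approach: apply the orifice equation, Q = Cd*A*sqrt(2*g*h).
Q = 0.608 * 0.0379 * sqrt(2*9.81*2.08) = 0.147 m^3/s
Therefore the orifice discharge = 0.147 m^3/s.


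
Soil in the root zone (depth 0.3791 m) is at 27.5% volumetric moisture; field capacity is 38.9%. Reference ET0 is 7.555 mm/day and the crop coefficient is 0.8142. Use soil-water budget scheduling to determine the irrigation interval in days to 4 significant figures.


Approach: apply soil-water budget scheduling, SMD = (FC-theta)/100*depth*1000; ETc = ET0*Kc; interval = SMD/ETc.
Step 1 — soil moisture deficit:
  SMD = (38.9 - 27.5)/100 * 0.3791 * 1000 = 43.2174 mm
Step 2 — daily crop ET (ETc = ET0*Kc):
  ETc = 7.555 * 0.8142 = 6.15128 mm/day
Step 3 — irrigation interval (SMD/ETc):
  interval = 43.2174 / 6.15128 = 7.026 days
Therefore the irrigation interval = 7.026 days.


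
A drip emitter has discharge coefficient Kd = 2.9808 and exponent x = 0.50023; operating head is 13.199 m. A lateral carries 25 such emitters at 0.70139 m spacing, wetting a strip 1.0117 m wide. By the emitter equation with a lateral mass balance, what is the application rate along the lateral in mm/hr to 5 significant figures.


Approach: apply the emitter equation with a lateral mass balance, q = Kd*h^x; Q = n*q; rate = Q/(n*spacing*width).
Step 1 — single emitter flow (q = Kd*h^x):
  q = 2.9808 * 13.199^0.50023 = 10.83580 L/hr
Step 2 — total lateral flow: Q = 25 * 10.83580 = 270.8951 L/hr
Step 3 — wetted area: A = 25 * 0.70139 * 1.0117 = 17.73991 m^2
Step 4 — application rate: Q/A = 270.8951/17.73991 = 15.270 mm/hr
Therefore the application rate along the lateral = 15.270 mm/hr.


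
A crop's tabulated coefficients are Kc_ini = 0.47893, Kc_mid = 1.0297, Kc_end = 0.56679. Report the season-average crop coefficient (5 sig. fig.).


Approach: apply a simple seasonal average, Kc_avg = (Kc_ini + Kc_mid + Kc_end)/3.
Kc_avg = (0.47893 + 1.0297 + 0.56679)/3 = 0.69181
Therefore the season-average crop coefficient = 0.69181.


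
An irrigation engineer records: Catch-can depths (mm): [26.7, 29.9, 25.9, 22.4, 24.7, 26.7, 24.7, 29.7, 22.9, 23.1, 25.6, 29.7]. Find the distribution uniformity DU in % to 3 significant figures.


Approach: apply the low-quarter distribution uniformity, DU = (mean of lowest quarter of readings / overall mean)*100.
sorted lowest 3 of 12: [22.4, 22.9, 23.1] -> mean = 22.800 mm
overall mean = 26.000 mm
DU = (22.800/26.000)*100 = 87.7 %
Therefore the distribution uniformity DU = 87.7 %.


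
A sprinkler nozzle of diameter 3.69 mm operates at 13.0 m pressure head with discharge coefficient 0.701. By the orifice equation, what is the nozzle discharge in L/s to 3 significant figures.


Approach: apply the orifice equation, Q = Cd*A*sqrt(2*g*h), A = pi*(d/2)^2.
A = pi*(3.69e-3/2)^2 = 1.0694e-05 m^2
Q = 0.701 * 1.0694e-05 * sqrt(2*9.81*13.0) * 1000 = 0.120 L/s
Therefore the nozzle discharge = 0.120 L/s.


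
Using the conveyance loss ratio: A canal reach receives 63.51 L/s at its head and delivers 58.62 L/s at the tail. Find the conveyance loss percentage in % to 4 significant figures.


Approach: apply the conveyance loss ratio, loss% = ((Q_head - Q_tail)/Q_head)*100.
loss = ((63.51 - 58.62)/63.51)*100 = 7.700 %
Therefore the conveyance loss percentage = 7.700 %.


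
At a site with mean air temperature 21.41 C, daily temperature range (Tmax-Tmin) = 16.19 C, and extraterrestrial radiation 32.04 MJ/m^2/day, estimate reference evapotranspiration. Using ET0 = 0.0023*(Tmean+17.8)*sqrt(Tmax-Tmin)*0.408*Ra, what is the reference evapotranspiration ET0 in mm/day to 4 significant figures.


ET0 = 0.0023*(21.41+17.8)*sqrt(16.19)*0.408*32.04 = 4.744 mm/day
Therefore the reference evapotranspiration ET0 = 4.744 mm/day.


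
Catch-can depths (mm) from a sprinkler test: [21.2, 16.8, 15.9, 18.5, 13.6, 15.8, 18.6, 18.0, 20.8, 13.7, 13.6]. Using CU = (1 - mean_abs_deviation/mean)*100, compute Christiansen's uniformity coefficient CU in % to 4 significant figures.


mean = 16.9545 mm
mean |d_i - mean| = 2.24132 mm
CU = (1 - 2.24132/16.9545)*100 = 86.78 %
Therefore Christiansen's uniformity coefficient CU = 86.78 %.


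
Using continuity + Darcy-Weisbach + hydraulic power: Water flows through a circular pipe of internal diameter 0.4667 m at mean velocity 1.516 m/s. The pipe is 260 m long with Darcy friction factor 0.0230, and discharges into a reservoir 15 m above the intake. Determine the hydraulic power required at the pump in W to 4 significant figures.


Approach: apply continuity + Darcy-Weisbach + hydraulic power, Q = A*v; hf = f*(L/D)*(v^2/(2g)); H = static + hf; P = rho*g*Q*H.
Step 1 — flow rate (continuity, Q = A*v):
  A = pi*(0.4667/2)^2 = 0.171067 m^2
  Q = 0.171067 * 1.516 = 0.259337 m^3/s
Step 2 — friction head loss (Darcy-Weisbach):
  hf = 0.0230 * (260/0.4667) * (1.516^2 / (2*9.81))
  hf = 1.50094 m
Step 3 — total head: H = 15 + 1.50094 = 16.5009 m
Step 4 — hydraulic power (P = rho*g*Q*H):
  P = 1000 * 9.81 * 0.259337 * 16.5009 = 41980 W
Therefore the hydraulic power required at the pump = 41980 W.


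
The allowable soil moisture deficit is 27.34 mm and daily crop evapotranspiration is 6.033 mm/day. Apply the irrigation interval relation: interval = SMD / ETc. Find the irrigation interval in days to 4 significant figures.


interval = 27.34 / 6.033 = 4.532 days
Therefore the irrigation interval = 4.532 days.


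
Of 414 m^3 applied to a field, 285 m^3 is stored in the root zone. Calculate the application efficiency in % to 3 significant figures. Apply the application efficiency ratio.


Approach: apply the application efficiency ratio, Ea = (stored/applied)*100.
Ea = (285/414)*100 = 68.8 %
Therefore the application efficiency = 68.8 %.


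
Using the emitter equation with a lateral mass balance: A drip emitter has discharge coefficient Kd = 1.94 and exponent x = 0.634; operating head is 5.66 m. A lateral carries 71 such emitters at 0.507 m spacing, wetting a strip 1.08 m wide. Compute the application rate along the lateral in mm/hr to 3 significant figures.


Approach: apply the emitter equation with a lateral mass balance, q = Kd*h^x; Q = n*q; rate = Q/(n*spacing*width).
Step 1 — single emitter flow (q = Kd*h^x):
  q = 1.94 * 5.66^0.634 = 5.8222 L/hr
Step 2 — total lateral flow: Q = 71 * 5.8222 = 413.38 L/hr
Step 3 — wetted area: A = 71 * 0.507 * 1.08 = 38.877 m^2
Step 4 — application rate: Q/A = 413.38/38.877 = 10.6 mm/hr
Therefore the application rate along the lateral = 10.6 mm/hr.


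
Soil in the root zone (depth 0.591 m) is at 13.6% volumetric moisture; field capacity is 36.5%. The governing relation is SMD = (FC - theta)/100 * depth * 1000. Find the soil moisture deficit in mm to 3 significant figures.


SMD = (36.5 - 13.6)/100 * 0.591 * 1000 = 135 mm
Therefore the soil moisture deficit = 135 mm.


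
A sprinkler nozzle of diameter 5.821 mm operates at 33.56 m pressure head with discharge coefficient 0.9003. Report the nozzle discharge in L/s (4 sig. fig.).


Approach: apply the orifice equation, Q = Cd*A*sqrt(2*g*h), A = pi*(d/2)^2.
A = pi*(5.821e-3/2)^2 = 2.66125e-05 m^2
Q = 0.9003 * 2.66125e-05 * sqrt(2*9.81*33.56) * 1000 = 0.6148 L/s
Therefore the nozzle discharge = 0.6148 L/s.


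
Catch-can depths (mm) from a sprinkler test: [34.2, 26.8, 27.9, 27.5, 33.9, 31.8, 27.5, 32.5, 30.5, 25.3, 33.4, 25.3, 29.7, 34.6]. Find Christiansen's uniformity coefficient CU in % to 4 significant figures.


Approach: apply Christiansen's uniformity coefficient, CU = (1 - mean_abs_deviation/mean)*100.
mean = 30.0643 mm
mean |d_i - mean| = 2.92143 mm
CU = (1 - 2.92143/30.0643)*100 = 90.28 %
Therefore Christiansen's uniformity coefficient CU = 90.28 %.


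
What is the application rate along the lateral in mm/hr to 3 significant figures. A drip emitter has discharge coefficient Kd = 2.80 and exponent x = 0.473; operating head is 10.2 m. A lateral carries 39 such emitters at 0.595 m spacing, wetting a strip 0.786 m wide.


Approach: apply the emitter equation with a lateral mass balance, q = Kd*h^x; Q = n*q; rate = Q/(n*spacing*width).
Step 1 — single emitter flow (q = Kd*h^x):
  q = 2.80 * 10.2^0.473 = 8.3990 L/hr
Step 2 — total lateral flow: Q = 39 * 8.3990 = 327.56 L/hr
Step 3 — wetted area: A = 39 * 0.595 * 0.786 = 18.239 m^2
Step 4 — application rate: Q/A = 327.56/18.239 = 18.0 mm/hr
Therefore the application rate along the lateral = 18.0 mm/hr.


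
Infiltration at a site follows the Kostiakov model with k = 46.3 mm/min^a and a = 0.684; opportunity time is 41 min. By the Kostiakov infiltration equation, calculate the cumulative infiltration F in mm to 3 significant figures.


Approach: apply the Kostiakov infiltration equation, F = k*t^a.
F = 46.3 * 41^0.684 = 587 mm
Therefore the cumulative infiltration F = 587 mm.


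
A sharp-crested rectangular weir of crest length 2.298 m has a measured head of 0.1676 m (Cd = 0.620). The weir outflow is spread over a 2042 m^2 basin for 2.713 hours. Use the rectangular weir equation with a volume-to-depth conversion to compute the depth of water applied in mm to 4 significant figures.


Approach: apply the rectangular weir equation with a volume-to-depth conversion, Q = (2/3)*Cd*L*sqrt(2g)*H^1.5; d = Q*t/A * 1000.
Step 1 — weir discharge:
  Q = (2/3)*0.620*2.298*sqrt(2*9.81)*0.1676^1.5 = 0.288676 m^3/s
Step 2 — volume: V = 0.288676 * 2.713*3600 = 2819.44 m^3
Step 3 — depth: d = V/A * 1000 = 2819.44/2042 * 1000 = 1381 mm
Therefore the depth of water applied = 1381 mm.


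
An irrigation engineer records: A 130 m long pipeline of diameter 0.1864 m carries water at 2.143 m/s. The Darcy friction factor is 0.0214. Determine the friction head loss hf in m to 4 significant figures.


Approach: apply the Darcy-Weisbach equation, hf = f*(L/D)*(v^2/(2g)).
hf = 0.0214 * (130/0.1864) * (2.143^2 / (2*9.81))
hf = 3.493 m
Therefore the friction head loss hf = 3.493 m.


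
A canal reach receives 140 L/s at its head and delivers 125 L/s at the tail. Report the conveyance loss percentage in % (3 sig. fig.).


Approach: apply the conveyance loss ratio, loss% = ((Q_head - Q_tail)/Q_head)*100.
loss = ((140 - 125)/140)*100 = 10.7 %
Therefore the conveyance loss percentage = 10.7 %.
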